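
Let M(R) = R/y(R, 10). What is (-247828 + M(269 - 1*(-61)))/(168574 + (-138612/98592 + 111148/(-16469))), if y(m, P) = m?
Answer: -11177766294136/7602842395703 ≈ -1.4702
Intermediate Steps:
M(R) = 1 (M(R) = R/R = 1)
(-247828 + M(269 - 1*(-61)))/(168574 + (-138612/98592 + 111148/(-16469))) = (-247828 + 1)/(168574 + (-138612/98592 + 111148/(-16469))) = -247827/(168574 + (-138612*1/98592 + 111148*(-1/16469))) = -247827/(168574 + (-11551/8216 - 111148/16469)) = -247827/(168574 - 1103425387/135309304) = -247827/22808527187109/135309304 = -247827*135309304/22808527187109 = -11177766294136/7602842395703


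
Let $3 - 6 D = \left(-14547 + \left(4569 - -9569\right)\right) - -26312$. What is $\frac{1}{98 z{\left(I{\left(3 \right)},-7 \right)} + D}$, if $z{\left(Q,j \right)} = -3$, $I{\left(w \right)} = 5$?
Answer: $- \frac{3}{13832} \approx -0.00021689$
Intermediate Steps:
$D = - \frac{12950}{3}$ ($D = \frac{1}{2} - \frac{\left(-14547 + \left(4569 - -9569\right)\right) - -26312}{6} = \frac{1}{2} - \frac{\left(-14547 + \left(4569 + 9569\right)\right) + 26312}{6} = \frac{1}{2} - \frac{\left(-14547 + 14138\right) + 26312}{6} = \frac{1}{2} - \frac{-409 + 26312}{6} = \frac{1}{2} - \frac{25903}{6} = - \frac{12950}{3} \approx -4316.7$)
$\frac{1}{98 z{\left(I{\left(3 \right)},-7 \right)} + D} = \frac{1}{98 \left(-3\right) - \frac{12950}{3}} = \frac{1}{-294 - \frac{12950}{3}} = \frac{1}{- \frac{13832}{3}} = - \frac{3}{13832}$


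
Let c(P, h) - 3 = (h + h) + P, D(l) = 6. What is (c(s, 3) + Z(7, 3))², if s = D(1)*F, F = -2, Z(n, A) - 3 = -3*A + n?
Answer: 4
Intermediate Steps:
Z(n, A) = 3 + n - 3*A (Z(n, A) = 3 + (-3*A + n) = 3 + (n - 3*A) = 3 + n - 3*A)
s = -12 (s = 6*(-2) = -12)
c(P, h) = 3 + P + 2*h (c(P, h) = 3 + ((h + h) + P) = 3 + (2*h + P) = 3 + (P + 2*h) = 3 + P + 2*h)
(c(s, 3) + Z(7, 3))² = ((3 - 12 + 2*3) + (3 + 7 - 3*3))² = ((3 - 12 + 6) + (3 + 7 - 9))² = (-3 + 1)² = (-2)² = 4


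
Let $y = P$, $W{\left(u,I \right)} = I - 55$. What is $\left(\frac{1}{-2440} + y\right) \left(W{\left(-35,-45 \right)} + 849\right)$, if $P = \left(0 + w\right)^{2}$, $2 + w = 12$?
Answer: $\frac{182755251}{2440} \approx 74900.0$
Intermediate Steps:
$w = 10$ ($w = -2 + 12 = 10$)
$W{\left(u,I \right)} = -55 + I$
$P = 100$ ($P = \left(0 + 10\right)^{2} = 10^{2} = 100$)
$y = 100$
$\left(\frac{1}{-2440} + y\right) \left(W{\left(-35,-45 \right)} + 849\right) = \left(\frac{1}{-2440} + 100\right) \left(\left(-55 - 45\right) + 849\right) = \left(- \frac{1}{2440} + 100\right) \left(-100 + 849\right) = \frac{243999}{2440} \cdot 749 = \frac{182755251}{2440}$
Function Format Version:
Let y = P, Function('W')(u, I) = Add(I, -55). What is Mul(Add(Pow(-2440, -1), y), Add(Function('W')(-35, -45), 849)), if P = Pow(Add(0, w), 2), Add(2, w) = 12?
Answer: Rational(182755251, 2440) ≈ 74900.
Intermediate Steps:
w = 10 (w = Add(-2, 12) = 10)
Function('W')(u, I) = Add(-55, I)
P = 100 (P = Pow(Add(0, 10), 2) = Pow(10, 2) = 100)
y = 100
Mul(Add(Pow(-2440, -1), y), Add(Function('W')(-35, -45), 849)) = Mul(Add(Pow(-2440, -1), 100), Add(Add(-55, -45), 849)) = Mul(Add(Rational(-1, 2440), 100), Add(-100, 849)) = Mul(Rational(243999, 2440), 749) = Rational(182755251, 2440)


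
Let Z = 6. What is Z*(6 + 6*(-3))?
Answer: -72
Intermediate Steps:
Z*(6 + 6*(-3)) = 6*(6 + 6*(-3)) = 6*(6 - 18) = 6*(-12) = -72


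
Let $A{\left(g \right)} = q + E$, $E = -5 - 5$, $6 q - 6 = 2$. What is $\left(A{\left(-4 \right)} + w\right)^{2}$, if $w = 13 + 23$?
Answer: $\frac{6724}{9} \approx 747.11$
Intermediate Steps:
$q = \frac{4}{3}$ ($q = 1 + \frac{1}{6} \cdot 2 = 1 + \frac{1}{3} = \frac{4}{3} \approx 1.3333$)
$E = -10$
$A{\left(g \right)} = - \frac{26}{3}$ ($A{\left(g \right)} = \frac{4}{3} - 10 = - \frac{26}{3}$)
$w = 36$
$\left(A{\left(-4 \right)} + w\right)^{2} = \left(- \frac{26}{3} + 36\right)^{2} = \left(\frac{82}{3}\right)^{2} = \frac{6724}{9}$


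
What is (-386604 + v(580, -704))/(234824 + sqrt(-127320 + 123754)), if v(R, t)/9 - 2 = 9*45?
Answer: -1665254396/1021153973 + 14183*I*sqrt(3566)/2042307946 ≈ -1.6308 + 0.0004147*I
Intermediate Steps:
v(R, t) = 3663 (v(R, t) = 18 + 9*(9*45) = 18 + 9*405 = 18 + 3645 = 3663)
(-386604 + v(580, -704))/(234824 + sqrt(-127320 + 123754)) = (-386604 + 3663)/(234824 + sqrt(-127320 + 123754)) = -382941/(234824 + sqrt(-3566)) = -382941/(234824 + I*sqrt(3566))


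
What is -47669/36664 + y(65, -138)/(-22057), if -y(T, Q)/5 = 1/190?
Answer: -19977249195/15365259112 ≈ -1.3002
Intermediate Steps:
y(T, Q) = -1/38 (y(T, Q) = -5/190 = -5*1/190 = -1/38)
-47669/36664 + y(65, -138)/(-22057) = -47669/36664 - 1/38/(-22057) = -47669*1/36664 - 1/38*(-1/22057) = -47669/36664 + 1/838166 = -19977249195/15365259112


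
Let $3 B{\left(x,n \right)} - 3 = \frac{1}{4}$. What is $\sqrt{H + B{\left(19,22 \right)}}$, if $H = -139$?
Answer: $\frac{i \sqrt{4965}}{6} \approx 11.744 i$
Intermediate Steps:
$B{\left(x,n \right)} = \frac{13}{12}$ ($B{\left(x,n \right)} = 1 + \frac{1}{3 \cdot 4} = 1 + \frac{1}{3} \cdot \frac{1}{4} = 1 + \frac{1}{12} = \frac{13}{12}$)
$\sqrt{H + B{\left(19,22 \right)}} = \sqrt{-139 + \frac{13}{12}} = \sqrt{- \frac{1655}{12}} = \frac{i \sqrt{4965}}{6}$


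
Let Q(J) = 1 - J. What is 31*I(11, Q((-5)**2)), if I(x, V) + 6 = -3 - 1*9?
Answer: -558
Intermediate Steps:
I(x, V) = -18 (I(x, V) = -6 + (-3 - 1*9) = -6 + (-3 - 9) = -6 - 12 = -18)
31*I(11, Q((-5)**2)) = 31*(-18) = -558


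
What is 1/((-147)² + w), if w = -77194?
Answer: -1/55585 ≈ -1.7990e-5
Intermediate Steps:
1/((-147)² + w) = 1/((-147)² - 77194) = 1/(21609 - 77194) = 1/(-55585) = -1/55585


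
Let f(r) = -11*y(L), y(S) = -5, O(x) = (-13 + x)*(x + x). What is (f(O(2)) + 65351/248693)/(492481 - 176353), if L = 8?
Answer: 6871733/39309410352 ≈ 0.00017481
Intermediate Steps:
O(x) = 2*x*(-13 + x) (O(x) = (-13 + x)*(2*x) = 2*x*(-13 + x))
f(r) = 55 (f(r) = -11*(-5) = 55)
(f(O(2)) + 65351/248693)/(492481 - 176353) = (55 + 65351/248693)/(492481 - 176353) = (55 + 65351*(1/248693))/316128 = (55 + 65351/248693)*(1/316128) = (13743466/248693)*(1/316128) = 6871733/39309410352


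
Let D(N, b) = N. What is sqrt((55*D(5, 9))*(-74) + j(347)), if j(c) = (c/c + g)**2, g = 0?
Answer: 3*I*sqrt(2261) ≈ 142.65*I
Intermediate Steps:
j(c) = 1 (j(c) = (c/c + 0)**2 = (1 + 0)**2 = 1**2 = 1)
sqrt((55*D(5, 9))*(-74) + j(347)) = sqrt((55*5)*(-74) + 1) = sqrt(275*(-74) + 1) = sqrt(-20350 + 1) = sqrt(-20349) = 3*I*sqrt(2261)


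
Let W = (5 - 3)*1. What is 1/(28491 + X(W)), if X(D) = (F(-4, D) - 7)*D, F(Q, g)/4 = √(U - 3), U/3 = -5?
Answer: 28477/810940681 - 24*I*√2/810940681 ≈ 3.5116e-5 - 4.1854e-8*I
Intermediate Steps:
U = -15 (U = 3*(-5) = -15)
W = 2 (W = 2*1 = 2)
F(Q, g) = 12*I*√2 (F(Q, g) = 4*√(-15 - 3) = 4*√(-18) = 4*(3*I*√2) = 12*I*√2)
X(D) = D*(-7 + 12*I*√2) (X(D) = (12*I*√2 - 7)*D = (-7 + 12*I*√2)*D = D*(-7 + 12*I*√2))
1/(28491 + X(W)) = 1/(28491 + 2*(-7 + 12*I*√2)) = 1/(28491 + (-14 + 24*I*√2)) = 1/(28477 + 24*I*√2)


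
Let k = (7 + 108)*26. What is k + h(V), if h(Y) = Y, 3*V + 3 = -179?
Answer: 8788/3 ≈ 2929.3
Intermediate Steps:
V = -182/3 (V = -1 + (⅓)*(-179) = -1 - 179/3 = -182/3 ≈ -60.667)
k = 2990 (k = 115*26 = 2990)
k + h(V) = 2990 - 182/3 = 8788/3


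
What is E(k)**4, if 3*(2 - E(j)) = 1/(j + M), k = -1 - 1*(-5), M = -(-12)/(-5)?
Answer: 3418801/331776 ≈ 10.305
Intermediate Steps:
M = -12/5 (M = -(-12)*(-1)/5 = -3*4/5 = -12/5 ≈ -2.4000)
k = 4 (k = -1 + 5 = 4)
E(j) = 2 - 1/(3*(-12/5 + j)) (E(j) = 2 - 1/(3*(j - 12/5)) = 2 - 1/(3*(-12/5 + j)))
E(k)**4 = ((-77 + 30*4)/(3*(-12 + 5*4)))**4 = ((-77 + 120)/(3*(-12 + 20)))**4 = ((1/3)*43/8)**4 = ((1/3)*(1/8)*43)**4 = (43/24)**4 = 3418801/331776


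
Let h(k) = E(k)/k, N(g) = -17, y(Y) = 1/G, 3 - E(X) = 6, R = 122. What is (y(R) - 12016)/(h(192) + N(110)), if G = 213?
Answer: 163802048/231957 ≈ 706.17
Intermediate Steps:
E(X) = -3 (E(X) = 3 - 1*6 = 3 - 6 = -3)
y(Y) = 1/213
h(k) = -3/k
(y(R) - 12016)/(h(192) + N(110)) = (1/213 - 12016)/(-3/192 - 17) = -2559407/(213*(-3*1/192 - 17)) = -2559407/(213*(-1/64 - 17)) = -2559407/(213*(-1089/64)) = -2559407/213*(-64/1089) = 163802048/231957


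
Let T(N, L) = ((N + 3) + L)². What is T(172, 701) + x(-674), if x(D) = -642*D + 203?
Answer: 1200287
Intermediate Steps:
T(N, L) = (3 + L + N)² (T(N, L) = ((3 + N) + L)² = (3 + L + N)²)
x(D) = 203 - 642*D
T(172, 701) + x(-674) = (3 + 701 + 172)² + (203 - 642*(-674)) = 876² + (203 + 432708) = 767376 + 432911 = 1200287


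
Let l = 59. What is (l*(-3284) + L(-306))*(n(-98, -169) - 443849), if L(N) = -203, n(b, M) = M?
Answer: 86121287262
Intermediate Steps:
(l*(-3284) + L(-306))*(n(-98, -169) - 443849) = (59*(-3284) - 203)*(-169 - 443849) = (-193756 - 203)*(-444018) = -193959*(-444018) = 86121287262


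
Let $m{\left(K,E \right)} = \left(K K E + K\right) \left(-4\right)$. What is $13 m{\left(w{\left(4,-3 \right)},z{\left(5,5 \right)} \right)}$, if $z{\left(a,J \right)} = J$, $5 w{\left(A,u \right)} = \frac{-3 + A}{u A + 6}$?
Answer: $\frac{13}{9} \approx 1.4444$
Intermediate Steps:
$w{\left(A,u \right)} = \frac{-3 + A}{5 \left(6 + A u\right)}$ ($w{\left(A,u \right)} = \frac{\left(-3 + A\right) \frac{1}{u A + 6}}{5} = \frac{\left(-3 + A\right) \frac{1}{A u + 6}}{5} = \frac{\left(-3 + A\right) \frac{1}{6 + A u}}{5} = \frac{\frac{1}{6 + A u} \left(-3 + A\right)}{5} = \frac{-3 + A}{5 \left(6 + A u\right)}$)
$m{\left(K,E \right)} = - 4 K - 4 E K^{2}$ ($m{\left(K,E \right)} = \left(K^{2} E + K\right) \left(-4\right) = \left(E K^{2} + K\right) \left(-4\right) = \left(K + E K^{2}\right) \left(-4\right) = - 4 K - 4 E K^{2}$)
$13 m{\left(w{\left(4,-3 \right)},z{\left(5,5 \right)} \right)} = 13 \left(- 4 \frac{-3 + 4}{5 \left(6 + 4 \left(-3\right)\right)} \left(1 + 5 \frac{-3 + 4}{5 \left(6 + 4 \left(-3\right)\right)}\right)\right) = 13 \left(- 4 \cdot \frac{1}{5} \frac{1}{6 - 12} \cdot 1 \left(1 + 5 \cdot \frac{1}{5} \frac{1}{6 - 12} \cdot 1\right)\right) = 13 \left(- 4 \cdot \frac{1}{5} \frac{1}{-6} \cdot 1 \left(1 + 5 \cdot \frac{1}{5} \frac{1}{-6} \cdot 1\right)\right) = 13 \left(- 4 \cdot \frac{1}{5} \left(- \frac{1}{6}\right) 1 \left(1 + 5 \cdot \frac{1}{5} \left(- \frac{1}{6}\right) 1\right)\right) = 13 \left(\left(-4\right) \left(- \frac{1}{30}\right) \left(1 + 5 \left(- \frac{1}{30}\right)\right)\right) = 13 \left(\left(-4\right) \left(- \frac{1}{30}\right) \left(1 - \frac{1}{6}\right)\right) = 13 \left(\left(-4\right) \left(- \frac{1}{30}\right) \frac{5}{6}\right) = 13 \cdot \frac{1}{9} = \frac{13}{9}$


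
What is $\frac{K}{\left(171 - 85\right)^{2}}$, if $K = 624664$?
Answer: $\frac{156166}{1849} \approx 84.46$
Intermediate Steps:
$\frac{K}{\left(171 - 85\right)^{2}} = \frac{624664}{\left(171 - 85\right)^{2}} = \frac{624664}{86^{2}} = \frac{624664}{7396} = 624664 \cdot \frac{1}{7396} = \frac{156166}{1849}$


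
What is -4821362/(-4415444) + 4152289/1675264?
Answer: 6602813435221/1849258594304 ≈ 3.5705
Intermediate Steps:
-4821362/(-4415444) + 4152289/1675264 = -4821362*(-1/4415444) + 4152289*(1/1675264) = 2410681/2207722 + 4152289/1675264 = 6602813435221/1849258594304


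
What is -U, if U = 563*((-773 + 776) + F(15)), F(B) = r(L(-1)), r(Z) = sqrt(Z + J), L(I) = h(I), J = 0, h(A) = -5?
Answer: -1689 - 563*I*sqrt(5) ≈ -1689.0 - 1258.9*I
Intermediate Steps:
L(I) = -5
r(Z) = sqrt(Z) (r(Z) = sqrt(Z + 0) = sqrt(Z))
F(B) = I*sqrt(5) (F(B) = sqrt(-5) = I*sqrt(5))
U = 1689 + 563*I*sqrt(5) (U = 563*((-773 + 776) + I*sqrt(5)) = 563*(3 + I*sqrt(5)) = 1689 + 563*I*sqrt(5) ≈ 1689.0 + 1258.9*I)
-U = -(1689 + 563*I*sqrt(5)) = -1689 - 563*I*sqrt(5)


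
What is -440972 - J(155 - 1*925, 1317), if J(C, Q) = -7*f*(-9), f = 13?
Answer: -441791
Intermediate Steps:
J(C, Q) = 819 (J(C, Q) = -7*13*(-9) = -91*(-9) = 819)
-440972 - J(155 - 1*925, 1317) = -440972 - 1*819 = -440972 - 819 = -441791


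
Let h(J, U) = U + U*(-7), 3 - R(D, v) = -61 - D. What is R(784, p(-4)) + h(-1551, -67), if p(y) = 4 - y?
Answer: 1250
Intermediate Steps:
R(D, v) = 64 + D (R(D, v) = 3 - (-61 - D) = 3 + (61 + D) = 64 + D)
h(J, U) = -6*U (h(J, U) = U - 7*U = -6*U)
R(784, p(-4)) + h(-1551, -67) = (64 + 784) - 6*(-67) = 848 + 402 = 1250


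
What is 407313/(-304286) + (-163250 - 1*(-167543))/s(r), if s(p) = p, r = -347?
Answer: -1447637409/105587242 ≈ -13.710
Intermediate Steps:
407313/(-304286) + (-163250 - 1*(-167543))/s(r) = 407313/(-304286) + (-163250 - 1*(-167543))/(-347) = 407313*(-1/304286) + (-163250 + 167543)*(-1/347) = -407313/304286 + 4293*(-1/347) = -407313/304286 - 4293/347 = -1447637409/105587242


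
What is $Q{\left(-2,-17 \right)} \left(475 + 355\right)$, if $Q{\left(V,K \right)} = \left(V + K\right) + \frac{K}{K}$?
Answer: $-14940$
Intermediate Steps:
$Q{\left(V,K \right)} = 1 + K + V$ ($Q{\left(V,K \right)} = \left(K + V\right) + 1 = 1 + K + V$)
$Q{\left(-2,-17 \right)} \left(475 + 355\right) = \left(1 - 17 - 2\right) \left(475 + 355\right) = \left(-18\right) 830 = -14940$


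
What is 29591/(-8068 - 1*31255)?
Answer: -29591/39323 ≈ -0.75251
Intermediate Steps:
29591/(-8068 - 1*31255) = 29591/(-8068 - 31255) = 29591/(-39323) = 29591*(-1/39323) = -29591/39323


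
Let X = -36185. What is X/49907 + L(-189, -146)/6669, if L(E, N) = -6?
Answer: -6195313/8534097 ≈ -0.72595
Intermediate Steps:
X/49907 + L(-189, -146)/6669 = -36185/49907 - 6/6669 = -36185*1/49907 - 6*1/6669 = -36185/49907 - 2/2223 = -6195313/8534097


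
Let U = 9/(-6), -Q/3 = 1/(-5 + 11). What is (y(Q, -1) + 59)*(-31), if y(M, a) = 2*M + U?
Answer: -3503/2 ≈ -1751.5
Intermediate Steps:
Q = -1/2 (Q = -3/(-5 + 11) = -3/6 = -3*1/6 = -1/2 ≈ -0.50000)
U = -3/2 (U = 9*(-1/6) = -3/2 ≈ -1.5000)
y(M, a) = -3/2 + 2*M (y(M, a) = 2*M - 3/2 = -3/2 + 2*M)
(y(Q, -1) + 59)*(-31) = ((-3/2 + 2*(-1/2)) + 59)*(-31) = ((-3/2 - 1) + 59)*(-31) = (-5/2 + 59)*(-31) = (113/2)*(-31) = -3503/2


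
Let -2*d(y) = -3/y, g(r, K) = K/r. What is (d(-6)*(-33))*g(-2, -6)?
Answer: 99/4 ≈ 24.750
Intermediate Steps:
d(y) = 3/(2*y) (d(y) = -(-3)/(2*y) = 3/(2*y))
(d(-6)*(-33))*g(-2, -6) = (((3/2)/(-6))*(-33))*(-6/(-2)) = (((3/2)*(-⅙))*(-33))*(-6*(-½)) = -¼*(-33)*3 = (33/4)*3 = 99/4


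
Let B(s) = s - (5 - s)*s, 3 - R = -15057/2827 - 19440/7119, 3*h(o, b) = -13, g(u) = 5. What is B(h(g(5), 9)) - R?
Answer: 504227123/20125413 ≈ 25.054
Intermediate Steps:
h(o, b) = -13/3 (h(o, b) = (⅓)*(-13) = -13/3)
R = 24724878/2236157 (R = 3 - (-15057/2827 - 19440/7119) = 3 - (-15057*1/2827 - 19440*1/7119) = 3 - (-15057/2827 - 2160/791) = 3 - 1*(-18016407/2236157) = 3 + 18016407/2236157 = 24724878/2236157 ≈ 11.057)
B(s) = s - s*(5 - s)
B(h(g(5), 9)) - R = -13*(-4 - 13/3)/3 - 1*24724878/2236157 = -13/3*(-25/3) - 24724878/2236157 = 325/9 - 24724878/2236157 = 504227123/20125413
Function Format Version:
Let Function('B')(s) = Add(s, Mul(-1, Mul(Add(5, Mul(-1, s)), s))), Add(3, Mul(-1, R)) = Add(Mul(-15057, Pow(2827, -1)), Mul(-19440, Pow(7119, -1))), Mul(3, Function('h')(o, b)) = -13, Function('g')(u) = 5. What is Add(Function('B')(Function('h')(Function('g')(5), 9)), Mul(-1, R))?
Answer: Rational(504227123, 20125413) ≈ 25.054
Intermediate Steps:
Function('h')(o, b) = Rational(-13, 3) (Function('h')(o, b) = Mul(Rational(1, 3), -13) = Rational(-13, 3))
R = Rational(24724878, 2236157) (R = Add(3, Mul(-1, Add(Mul(-15057, Pow(2827, -1)), Mul(-19440, Pow(7119, -1))))) = Add(3, Mul(-1, Add(Mul(-15057, Rational(1, 2827)), Mul(-19440, Rational(1, 7119))))) = Add(3, Mul(-1, Add(Rational(-15057, 2827), Rational(-2160, 791)))) = Add(3, Mul(-1, Rational(-18016407, 2236157))) = Add(3, Rational(18016407, 2236157)) = Rational(24724878, 2236157) ≈ 11.057)
Function('B')(s) = Add(s, Mul(-1, s, Add(5, Mul(-1, s)))) (Function('B')(s) = Add(s, Mul(-1, Mul(s, Add(5, Mul(-1, s))))) = Add(s, Mul(-1, s, Add(5, Mul(-1, s)))))
Add(Function('B')(Function('h')(Function('g')(5), 9)), Mul(-1, R)) = Add(Mul(Rational(-13, 3), Add(-4, Rational(-13, 3))), Mul(-1, Rational(24724878, 2236157))) = Add(Mul(Rational(-13, 3), Rational(-25, 3)), Rational(-24724878, 2236157)) = Add(Rational(325, 9), Rational(-24724878, 2236157)) = Rational(504227123, 20125413)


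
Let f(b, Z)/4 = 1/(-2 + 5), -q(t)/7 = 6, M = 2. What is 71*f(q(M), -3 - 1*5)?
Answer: 284/3 ≈ 94.667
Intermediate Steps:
q(t) = -42 (q(t) = -7*6 = -42)
f(b, Z) = 4/3 (f(b, Z) = 4/(-2 + 5) = 4/3)
71*f(q(M), -3 - 1*5) = 71*(4/3) = 284/3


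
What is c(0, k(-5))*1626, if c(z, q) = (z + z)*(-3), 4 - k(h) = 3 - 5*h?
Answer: 0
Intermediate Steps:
k(h) = 1 + 5*h (k(h) = 4 - (3 - 5*h) = 4 + (-3 + 5*h) = 1 + 5*h)
c(z, q) = -6*z (c(z, q) = (2*z)*(-3) = -6*z)
c(0, k(-5))*1626 = -6*0*1626 = 0*1626 = 0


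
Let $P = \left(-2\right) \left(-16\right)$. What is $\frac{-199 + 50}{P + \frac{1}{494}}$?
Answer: $- \frac{73606}{15809} \approx -4.656$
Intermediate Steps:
$P = 32$
$\frac{-199 + 50}{P + \frac{1}{494}} = \frac{-199 + 50}{32 + \frac{1}{494}} = - \frac{149}{32 + \frac{1}{494}} = - \frac{149}{\frac{15809}{494}} = \left(-149\right) \frac{494}{15809} = - \frac{73606}{15809}$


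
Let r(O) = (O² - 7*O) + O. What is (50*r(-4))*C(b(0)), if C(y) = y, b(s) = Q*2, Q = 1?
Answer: 4000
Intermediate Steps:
b(s) = 2 (b(s) = 1*2 = 2)
r(O) = O² - 6*O
(50*r(-4))*C(b(0)) = (50*(-4*(-6 - 4)))*2 = (50*(-4*(-10)))*2 = (50*40)*2 = 2000*2 = 4000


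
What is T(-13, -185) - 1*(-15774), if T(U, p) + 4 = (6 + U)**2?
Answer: 15819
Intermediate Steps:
T(U, p) = -4 + (6 + U)**2
T(-13, -185) - 1*(-15774) = (-4 + (6 - 13)**2) - 1*(-15774) = (-4 + (-7)**2) + 15774 = (-4 + 49) + 15774 = 45 + 15774 = 15819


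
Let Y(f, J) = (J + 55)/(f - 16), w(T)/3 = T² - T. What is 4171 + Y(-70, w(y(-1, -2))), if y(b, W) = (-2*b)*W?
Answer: 358591/86 ≈ 4169.7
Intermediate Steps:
y(b, W) = -2*W*b
w(T) = -3*T + 3*T² (w(T) = 3*(T² - T) = -3*T + 3*T²)
Y(f, J) = (55 + J)/(-16 + f)
4171 + Y(-70, w(y(-1, -2))) = 4171 + (55 + 3*(-2*(-2)*(-1))*(-1 - 2*(-2)*(-1)))/(-16 - 70) = 4171 + (55 + 3*(-4)*(-1 - 4))/(-86) = 4171 - (55 + 3*(-4)*(-5))/86 = 4171 - (55 + 60)/86 = 4171 - 1/86*115 = 4171 - 115/86 = 358591/86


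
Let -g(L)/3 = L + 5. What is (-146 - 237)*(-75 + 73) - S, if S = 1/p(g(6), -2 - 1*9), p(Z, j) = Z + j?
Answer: 33705/44 ≈ 766.02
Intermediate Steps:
g(L) = -15 - 3*L (g(L) = -3*(L + 5) = -3*(5 + L) = -15 - 3*L)
S = -1/44 (S = 1/((-15 - 3*6) + (-2 - 1*9)) = 1/((-15 - 18) + (-2 - 9)) = 1/(-33 - 11) = 1/(-44) = -1/44 ≈ -0.022727)
(-146 - 237)*(-75 + 73) - S = (-146 - 237)*(-75 + 73) - 1*(-1/44) = -383*(-2) + 1/44 = 766 + 1/44 = 33705/44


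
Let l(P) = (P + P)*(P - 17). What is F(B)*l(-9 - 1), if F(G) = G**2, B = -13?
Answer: 91260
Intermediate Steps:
l(P) = 2*P*(-17 + P) (l(P) = (2*P)*(-17 + P) = 2*P*(-17 + P))
F(B)*l(-9 - 1) = (-13)**2*(2*(-9 - 1)*(-17 + (-9 - 1))) = 169*(2*(-10)*(-17 - 10)) = 169*(2*(-10)*(-27)) = 169*540 = 91260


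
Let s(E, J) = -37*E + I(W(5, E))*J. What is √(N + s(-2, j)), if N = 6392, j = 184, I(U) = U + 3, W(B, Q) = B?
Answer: 63*√2 ≈ 89.095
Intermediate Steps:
I(U) = 3 + U
s(E, J) = -37*E + 8*J (s(E, J) = -37*E + (3 + 5)*J = -37*E + 8*J)
√(N + s(-2, j)) = √(6392 + (-37*(-2) + 8*184)) = √(6392 + (74 + 1472)) = √(6392 + 1546) = √7938 = 63*√2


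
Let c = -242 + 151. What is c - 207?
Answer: -298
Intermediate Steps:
c = -91
c - 207 = -91 - 207 = -298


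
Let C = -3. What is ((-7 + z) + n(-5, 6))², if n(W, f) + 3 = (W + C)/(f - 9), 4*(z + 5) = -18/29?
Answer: 4721929/30276 ≈ 155.96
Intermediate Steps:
z = -299/58 (z = -5 + (-18/29)/4 = -5 + (-18*1/29)/4 = -5 + (¼)*(-18/29) = -5 - 9/58 = -299/58 ≈ -5.1552)
n(W, f) = -3 + (-3 + W)/(-9 + f) (n(W, f) = -3 + (W - 3)/(f - 9) = -3 + (-3 + W)/(-9 + f))
((-7 + z) + n(-5, 6))² = ((-7 - 299/58) + (24 - 5 - 3*6)/(-9 + 6))² = (-705/58 + (24 - 5 - 18)/(-3))² = (-705/58 - ⅓*1)² = (-705/58 - ⅓)² = (-2173/174)² = 4721929/30276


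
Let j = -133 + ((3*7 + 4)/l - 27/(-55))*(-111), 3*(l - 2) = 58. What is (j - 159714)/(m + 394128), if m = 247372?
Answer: -563311123/2258080000 ≈ -0.24946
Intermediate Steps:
l = 64/3 (l = 2 + (1/3)*58 = 2 + 58/3 = 64/3 ≈ 21.333)
j = -1117843/3520 (j = -133 + ((3*7 + 4)/(64/3) - 27/(-55))*(-111) = -133 + ((21 + 4)*(3/64) - 27*(-1/55))*(-111) = -133 + (25*(3/64) + 27/55)*(-111) = -133 + (75/64 + 27/55)*(-111) = -133 + (5853/3520)*(-111) = -133 - 649683/3520 = -1117843/3520 ≈ -317.57)
(j - 159714)/(m + 394128) = (-1117843/3520 - 159714)/(247372 + 394128) = -563311123/3520/641500 = -563311123/3520*1/641500 = -563311123/2258080000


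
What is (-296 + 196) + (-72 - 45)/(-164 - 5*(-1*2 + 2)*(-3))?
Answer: -16283/164 ≈ -99.287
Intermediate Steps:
(-296 + 196) + (-72 - 45)/(-164 - 5*(-1*2 + 2)*(-3)) = -100 - 117/(-164 - 5*(-2 + 2)*(-3)) = -100 - 117/(-164 - 5*0*(-3)) = -100 - 117/(-164 + 0*(-3)) = -100 - 117/(-164 + 0) = -100 - 117/(-164) = -100 - 117*(-1/164) = -100 + 117/164 = -16283/164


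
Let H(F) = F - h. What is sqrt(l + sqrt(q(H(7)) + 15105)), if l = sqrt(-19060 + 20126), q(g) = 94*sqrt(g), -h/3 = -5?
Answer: sqrt(sqrt(1066) + sqrt(15105 + 188*I*sqrt(2))) ≈ 12.472 + 0.04336*I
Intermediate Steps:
h = 15 (h = -3*(-5) = 15)
H(F) = -15 + F (H(F) = F - 1*15 = F - 15 = -15 + F)
l = sqrt(1066) ≈ 32.650
sqrt(l + sqrt(q(H(7)) + 15105)) = sqrt(sqrt(1066) + sqrt(94*sqrt(-15 + 7) + 15105)) = sqrt(sqrt(1066) + sqrt(94*sqrt(-8) + 15105)) = sqrt(sqrt(1066) + sqrt(94*(2*I*sqrt(2)) + 15105)) = sqrt(sqrt(1066) + sqrt(188*I*sqrt(2) + 15105)) = sqrt(sqrt(1066) + sqrt(15105 + 188*I*sqrt(2)))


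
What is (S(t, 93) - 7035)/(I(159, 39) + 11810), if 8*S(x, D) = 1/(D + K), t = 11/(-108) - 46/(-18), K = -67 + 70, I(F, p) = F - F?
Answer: -5402879/9070080 ≈ -0.59568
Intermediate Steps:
I(F, p) = 0
K = 3
t = 265/108 (t = 11*(-1/108) - 46*(-1/18) = -11/108 + 23/9 = 265/108 ≈ 2.4537)
S(x, D) = 1/(8*(3 + D)) (S(x, D) = 1/(8*(D + 3)) = 1/(8*(3 + D)))
(S(t, 93) - 7035)/(I(159, 39) + 11810) = (1/(8*(3 + 93)) - 7035)/(0 + 11810) = ((1/8)/96 - 7035)/11810 = ((1/8)*(1/96) - 7035)*(1/11810) = (1/768 - 7035)*(1/11810) = -5402879/768*1/11810 = -5402879/9070080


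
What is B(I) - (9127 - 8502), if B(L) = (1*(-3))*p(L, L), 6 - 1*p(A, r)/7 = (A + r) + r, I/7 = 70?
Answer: 30119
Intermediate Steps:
I = 490 (I = 7*70 = 490)
p(A, r) = 42 - 14*r - 7*A (p(A, r) = 42 - 7*((A + r) + r) = 42 - 7*(A + 2*r) = 42 + (-14*r - 7*A) = 42 - 14*r - 7*A)
B(L) = -126 + 63*L (B(L) = (1*(-3))*(42 - 14*L - 7*L) = -3*(42 - 21*L) = -126 + 63*L)
B(I) - (9127 - 8502) = (-126 + 63*490) - (9127 - 8502) = (-126 + 30870) - 1*625 = 30744 - 625 = 30119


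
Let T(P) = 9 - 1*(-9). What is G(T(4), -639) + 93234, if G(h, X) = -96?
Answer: 93138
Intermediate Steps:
T(P) = 18 (T(P) = 9 + 9 = 18)
G(T(4), -639) + 93234 = -96 + 93234 = 93138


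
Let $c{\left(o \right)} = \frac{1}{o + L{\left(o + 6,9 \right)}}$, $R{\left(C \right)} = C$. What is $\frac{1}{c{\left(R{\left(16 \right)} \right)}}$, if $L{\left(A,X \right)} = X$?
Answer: $25$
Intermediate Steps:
$c{\left(o \right)} = \frac{1}{9 + o}$ ($c{\left(o \right)} = \frac{1}{o + 9} = \frac{1}{9 + o}$)
$\frac{1}{c{\left(R{\left(16 \right)} \right)}} = \frac{1}{\frac{1}{9 + 16}} = \frac{1}{\frac{1}{25}} = 25$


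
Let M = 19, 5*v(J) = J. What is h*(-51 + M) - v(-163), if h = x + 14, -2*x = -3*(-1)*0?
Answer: -2077/5 ≈ -415.40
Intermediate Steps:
x = 0 (x = -(-3*(-1))*0/2 = -3*0/2 = -½*0 = 0)
v(J) = J/5
h = 14 (h = 0 + 14 = 14)
h*(-51 + M) - v(-163) = 14*(-51 + 19) - (-163)/5 = 14*(-32) - 1*(-163/5) = -448 + 163/5 = -2077/5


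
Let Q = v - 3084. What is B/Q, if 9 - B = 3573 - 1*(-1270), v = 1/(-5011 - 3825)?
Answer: 42713224/27250225 ≈ 1.5674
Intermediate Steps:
v = -1/8836 (v = 1/(-8836) = -1/8836 ≈ -0.00011317)
B = -4834 (B = 9 - (3573 - 1*(-1270)) = 9 - (3573 + 1270) = 9 - 1*4843 = 9 - 4843 = -4834)
Q = -27250225/8836 (Q = -1/8836 - 3084 = -27250225/8836 ≈ -3084.0)
B/Q = -4834/(-27250225/8836) = -4834*(-8836/27250225) = 42713224/27250225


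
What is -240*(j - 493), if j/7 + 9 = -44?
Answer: 207360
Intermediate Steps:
j = -371 (j = -63 + 7*(-44) = -63 - 308 = -371)
-240*(j - 493) = -240*(-371 - 493) = -240*(-864) = 207360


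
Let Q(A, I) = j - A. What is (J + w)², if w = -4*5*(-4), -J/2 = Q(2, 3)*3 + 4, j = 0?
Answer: 7056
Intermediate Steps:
Q(A, I) = -A (Q(A, I) = 0 - A = -A)
J = 4 (J = -2*(-1*2*3 + 4) = -2*(-2*3 + 4) = -2*(-6 + 4) = -2*(-2) = 4)
w = 80 (w = -20*(-4) = 80)
(J + w)² = (4 + 80)² = 84² = 7056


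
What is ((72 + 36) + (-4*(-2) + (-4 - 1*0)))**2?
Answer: 12544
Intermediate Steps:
((72 + 36) + (-4*(-2) + (-4 - 1*0)))**2 = (108 + (8 + (-4 + 0)))**2 = (108 + (8 - 4))**2 = (108 + 4)**2 = 112**2 = 12544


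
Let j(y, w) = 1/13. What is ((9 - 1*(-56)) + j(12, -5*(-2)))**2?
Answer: 715716/169 ≈ 4235.0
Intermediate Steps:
j(y, w) = 1/13
((9 - 1*(-56)) + j(12, -5*(-2)))**2 = ((9 - 1*(-56)) + 1/13)**2 = ((9 + 56) + 1/13)**2 = (65 + 1/13)**2 = (846/13)**2 = 715716/169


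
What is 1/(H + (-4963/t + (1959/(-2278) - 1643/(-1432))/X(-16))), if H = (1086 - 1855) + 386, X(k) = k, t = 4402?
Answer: -57438986368/22064922590069 ≈ -0.0026032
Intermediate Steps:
H = -383 (H = -769 + 386 = -383)
1/(H + (-4963/t + (1959/(-2278) - 1643/(-1432))/X(-16))) = 1/(-383 + (-4963/4402 + (1959/(-2278) - 1643/(-1432))/(-16))) = 1/(-383 + (-4963*1/4402 + (1959*(-1/2278) - 1643*(-1/1432))*(-1/16))) = 1/(-383 + (-4963/4402 + (-1959/2278 + 1643/1432)*(-1/16))) = 1/(-383 + (-4963/4402 + (468733/1631048)*(-1/16))) = 1/(-383 + (-4963/4402 - 468733/26096768)) = 1/(-383 - 65790811125/57438986368) = 1/(-22064922590069/57438986368) = -57438986368/22064922590069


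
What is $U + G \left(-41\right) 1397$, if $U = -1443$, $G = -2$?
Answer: $113111$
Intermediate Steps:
$U + G \left(-41\right) 1397 = -1443 + \left(-2\right) \left(-41\right) 1397 = -1443 + 82 \cdot 1397 = -1443 + 114554 = 113111$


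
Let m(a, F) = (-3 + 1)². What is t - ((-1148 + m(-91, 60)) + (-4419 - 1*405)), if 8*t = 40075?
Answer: 87819/8 ≈ 10977.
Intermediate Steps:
m(a, F) = 4 (m(a, F) = (-2)² = 4)
t = 40075/8 (t = (⅛)*40075 = 40075/8 ≈ 5009.4)
t - ((-1148 + m(-91, 60)) + (-4419 - 1*405)) = 40075/8 - ((-1148 + 4) + (-4419 - 1*405)) = 40075/8 - (-1144 + (-4419 - 405)) = 40075/8 - (-1144 - 4824) = 40075/8 - 1*(-5968) = 40075/8 + 5968 = 87819/8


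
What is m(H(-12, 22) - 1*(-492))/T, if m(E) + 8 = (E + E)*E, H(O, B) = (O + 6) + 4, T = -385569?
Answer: -160064/128523 ≈ -1.2454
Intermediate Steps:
H(O, B) = 10 + O (H(O, B) = (6 + O) + 4 = 10 + O)
m(E) = -8 + 2*E² (m(E) = -8 + (E + E)*E = -8 + (2*E)*E = -8 + 2*E²)
m(H(-12, 22) - 1*(-492))/T = (-8 + 2*((10 - 12) - 1*(-492))²)/(-385569) = (-8 + 2*(-2 + 492)²)*(-1/385569) = (-8 + 2*490²)*(-1/385569) = (-8 + 2*240100)*(-1/385569) = (-8 + 480200)*(-1/385569) = 480192*(-1/385569) = -160064/128523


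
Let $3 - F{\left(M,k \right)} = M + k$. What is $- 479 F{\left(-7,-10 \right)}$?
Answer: $-9580$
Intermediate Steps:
$F{\left(M,k \right)} = 3 - M - k$ ($F{\left(M,k \right)} = 3 - \left(M + k\right) = 3 - M - k$)
$- 479 F{\left(-7,-10 \right)} = - 479 \left(3 - -7 - -10\right) = - 479 \left(3 + 7 + 10\right) = \left(-479\right) 20 = -9580$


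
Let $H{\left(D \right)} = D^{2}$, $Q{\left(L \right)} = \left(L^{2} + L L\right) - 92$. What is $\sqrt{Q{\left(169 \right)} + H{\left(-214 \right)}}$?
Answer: $\sqrt{102826} \approx 320.67$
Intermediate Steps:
$Q{\left(L \right)} = -92 + 2 L^{2}$ ($Q{\left(L \right)} = \left(L^{2} + L^{2}\right) - 92 = 2 L^{2} - 92 = -92 + 2 L^{2}$)
$\sqrt{Q{\left(169 \right)} + H{\left(-214 \right)}} = \sqrt{\left(-92 + 2 \cdot 169^{2}\right) + \left(-214\right)^{2}} = \sqrt{\left(-92 + 2 \cdot 28561\right) + 45796} = \sqrt{\left(-92 + 57122\right) + 45796} = \sqrt{57030 + 45796} = \sqrt{102826}$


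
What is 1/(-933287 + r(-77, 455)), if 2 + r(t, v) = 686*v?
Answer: -1/621159 ≈ -1.6099e-6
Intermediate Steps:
r(t, v) = -2 + 686*v
1/(-933287 + r(-77, 455)) = 1/(-933287 + (-2 + 686*455)) = 1/(-933287 + (-2 + 312130)) = 1/(-933287 + 312128) = 1/(-621159) = -1/621159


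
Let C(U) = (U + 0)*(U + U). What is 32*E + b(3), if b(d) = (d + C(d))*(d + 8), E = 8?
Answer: 487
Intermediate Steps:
C(U) = 2*U**2 (C(U) = U*(2*U) = 2*U**2)
b(d) = (8 + d)*(d + 2*d**2) (b(d) = (d + 2*d**2)*(d + 8) = (d + 2*d**2)*(8 + d) = (8 + d)*(d + 2*d**2))
32*E + b(3) = 32*8 + 3*(8 + 2*3**2 + 17*3) = 256 + 3*(8 + 2*9 + 51) = 256 + 3*(8 + 18 + 51) = 256 + 3*77 = 256 + 231 = 487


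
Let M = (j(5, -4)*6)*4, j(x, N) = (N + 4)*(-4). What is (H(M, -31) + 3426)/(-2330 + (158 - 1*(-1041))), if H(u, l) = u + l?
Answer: -3395/1131 ≈ -3.0018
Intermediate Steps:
j(x, N) = -16 - 4*N (j(x, N) = (4 + N)*(-4) = -16 - 4*N)
M = 0 (M = ((-16 - 4*(-4))*6)*4 = ((-16 + 16)*6)*4 = (0*6)*4 = 0*4 = 0)
H(u, l) = l + u
(H(M, -31) + 3426)/(-2330 + (158 - 1*(-1041))) = ((-31 + 0) + 3426)/(-2330 + (158 - 1*(-1041))) = (-31 + 3426)/(-2330 + (158 + 1041)) = 3395/(-2330 + 1199) = 3395/(-1131) = 3395*(-1/1131) = -3395/1131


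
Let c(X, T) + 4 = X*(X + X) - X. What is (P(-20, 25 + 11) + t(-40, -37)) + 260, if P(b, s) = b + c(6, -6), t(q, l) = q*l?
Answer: 1782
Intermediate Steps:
c(X, T) = -4 - X + 2*X² (c(X, T) = -4 + (X*(X + X) - X) = -4 + (X*(2*X) - X) = -4 + (2*X² - X) = -4 + (-X + 2*X²) = -4 - X + 2*X²)
t(q, l) = l*q
P(b, s) = 62 + b (P(b, s) = b + (-4 - 1*6 + 2*6²) = b + (-4 - 6 + 2*36) = b + (-4 - 6 + 72) = b + 62 = 62 + b)
(P(-20, 25 + 11) + t(-40, -37)) + 260 = ((62 - 20) - 37*(-40)) + 260 = (42 + 1480) + 260 = 1522 + 260 = 1782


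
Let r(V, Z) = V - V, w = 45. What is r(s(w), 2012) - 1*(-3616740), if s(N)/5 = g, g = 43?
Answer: 3616740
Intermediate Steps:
s(N) = 215 (s(N) = 5*43 = 215)
r(V, Z) = 0
r(s(w), 2012) - 1*(-3616740) = 0 - 1*(-3616740) = 0 + 3616740 = 3616740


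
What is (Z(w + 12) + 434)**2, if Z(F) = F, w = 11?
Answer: 208849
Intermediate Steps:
(Z(w + 12) + 434)**2 = ((11 + 12) + 434)**2 = (23 + 434)**2 = 457**2 = 208849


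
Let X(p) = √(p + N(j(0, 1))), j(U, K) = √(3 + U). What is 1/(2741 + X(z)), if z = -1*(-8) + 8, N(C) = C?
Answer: 1/(2741 + √(16 + √3)) ≈ 0.00036427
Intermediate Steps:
z = 16 (z = 8 + 8 = 16)
X(p) = √(p + √3) (X(p) = √(p + √(3 + 0)) = √(p + √3))
1/(2741 + X(z)) = 1/(2741 + √(16 + √3))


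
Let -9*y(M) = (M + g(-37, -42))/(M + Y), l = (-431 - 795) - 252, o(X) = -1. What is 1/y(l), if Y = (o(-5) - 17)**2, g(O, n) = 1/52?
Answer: -540072/76855 ≈ -7.0272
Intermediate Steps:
g(O, n) = 1/52
Y = 324 (Y = (-1 - 17)**2 = (-18)**2 = 324)
l = -1478 (l = -1226 - 252 = -1478)
y(M) = -(1/52 + M)/(9*(324 + M)) (y(M) = -(M + 1/52)/(9*(M + 324)) = -(1/52 + M)/(9*(324 + M)))
1/y(l) = 1/((-1 - 52*(-1478))/(468*(324 - 1478))) = 1/((1/468)*(-1 + 76856)/(-1154)) = 1/((1/468)*(-1/1154)*76855) = 1/(-76855/540072) = -540072/76855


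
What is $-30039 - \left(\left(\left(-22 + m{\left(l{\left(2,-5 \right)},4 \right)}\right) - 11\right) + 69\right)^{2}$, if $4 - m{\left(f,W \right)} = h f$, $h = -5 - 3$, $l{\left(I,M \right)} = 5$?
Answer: $-36439$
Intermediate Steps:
$h = -8$ ($h = -5 - 3 = -8$)
$m{\left(f,W \right)} = 4 + 8 f$ ($m{\left(f,W \right)} = 4 - - 8 f = 4 + 8 f$)
$-30039 - \left(\left(\left(-22 + m{\left(l{\left(2,-5 \right)},4 \right)}\right) - 11\right) + 69\right)^{2} = -30039 - \left(\left(\left(-22 + \left(4 + 8 \cdot 5\right)\right) - 11\right) + 69\right)^{2} = -30039 - \left(\left(\left(-22 + \left(4 + 40\right)\right) - 11\right) + 69\right)^{2} = -30039 - \left(\left(\left(-22 + 44\right) - 11\right) + 69\right)^{2} = -30039 - \left(\left(22 - 11\right) + 69\right)^{2} = -30039 - \left(11 + 69\right)^{2} = -30039 - 80^{2} = -30039 - 6400 = -36439$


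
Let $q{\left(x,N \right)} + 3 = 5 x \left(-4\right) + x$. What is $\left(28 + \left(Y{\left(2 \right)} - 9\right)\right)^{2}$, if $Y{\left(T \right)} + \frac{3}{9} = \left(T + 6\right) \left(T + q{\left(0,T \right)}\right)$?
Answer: $\frac{1024}{9} \approx 113.78$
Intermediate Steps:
$q{\left(x,N \right)} = -3 - 19 x$ ($q{\left(x,N \right)} = -3 + \left(5 x \left(-4\right) + x\right) = -3 + \left(- 20 x + x\right) = -3 - 19 x$)
$Y{\left(T \right)} = - \frac{1}{3} + \left(-3 + T\right) \left(6 + T\right)$ ($Y{\left(T \right)} = - \frac{1}{3} + \left(T + 6\right) \left(T - 3\right) = - \frac{1}{3} + \left(6 + T\right) \left(T + \left(-3 + 0\right)\right) = - \frac{1}{3} + \left(6 + T\right) \left(T - 3\right) = - \frac{1}{3} + \left(6 + T\right) \left(-3 + T\right) = - \frac{1}{3} + \left(-3 + T\right) \left(6 + T\right)$)
$\left(28 + \left(Y{\left(2 \right)} - 9\right)\right)^{2} = \left(28 + \left(\left(- \frac{55}{3} + 2^{2} + 3 \cdot 2\right) - 9\right)\right)^{2} = \left(28 + \left(\left(- \frac{55}{3} + 4 + 6\right) - 9\right)\right)^{2} = \left(28 - \frac{52}{3}\right)^{2} = \left(\frac{32}{3}\right)^{2} = \frac{1024}{9}$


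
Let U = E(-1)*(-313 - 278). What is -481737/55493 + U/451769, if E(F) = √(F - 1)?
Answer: -481737/55493 - 591*I*√2/451769 ≈ -8.681 - 0.0018501*I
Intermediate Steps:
E(F) = √(-1 + F)
U = -591*I*√2 (U = √(-1 - 1)*(-313 - 278) = √(-2)*(-591) = (I*√2)*(-591) = -591*I*√2 ≈ -835.8*I)
-481737/55493 + U/451769 = -481737/55493 - 591*I*√2/451769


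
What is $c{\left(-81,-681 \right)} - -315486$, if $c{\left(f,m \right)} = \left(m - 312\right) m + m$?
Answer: $991038$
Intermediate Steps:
$c{\left(f,m \right)} = m + m \left(-312 + m\right)$ ($c{\left(f,m \right)} = \left(-312 + m\right) m + m = m \left(-312 + m\right) + m = m + m \left(-312 + m\right)$)
$c{\left(-81,-681 \right)} - -315486 = - 681 \left(-311 - 681\right) - -315486 = \left(-681\right) \left(-992\right) + 315486 = 675552 + 315486 = 991038$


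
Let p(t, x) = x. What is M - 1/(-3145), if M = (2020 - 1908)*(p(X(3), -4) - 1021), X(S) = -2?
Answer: -361045999/3145 ≈ -1.1480e+5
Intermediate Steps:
M = -114800 (M = (2020 - 1908)*(-4 - 1021) = 112*(-1025) = -114800)
M - 1/(-3145) = -114800 - 1/(-3145) = -114800 - 1*(-1/3145) = -114800 + 1/3145 = -361045999/3145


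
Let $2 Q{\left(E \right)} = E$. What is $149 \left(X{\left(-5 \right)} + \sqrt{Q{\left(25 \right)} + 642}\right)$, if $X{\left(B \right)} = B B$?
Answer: $3725 + \frac{149 \sqrt{2618}}{2} \approx 7536.9$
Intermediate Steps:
$Q{\left(E \right)} = \frac{E}{2}$
$X{\left(B \right)} = B^{2}$
$149 \left(X{\left(-5 \right)} + \sqrt{Q{\left(25 \right)} + 642}\right) = 149 \left(\left(-5\right)^{2} + \sqrt{\frac{1}{2} \cdot 25 + 642}\right) = 149 \left(25 + \sqrt{\frac{25}{2} + 642}\right) = 149 \left(25 + \sqrt{\frac{1309}{2}}\right) = 149 \left(25 + \frac{\sqrt{2618}}{2}\right) = 3725 + \frac{149 \sqrt{2618}}{2}$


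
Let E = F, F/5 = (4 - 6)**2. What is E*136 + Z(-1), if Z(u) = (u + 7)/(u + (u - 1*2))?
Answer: 5437/2 ≈ 2718.5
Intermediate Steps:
F = 20 (F = 5*(4 - 6)**2 = 5*(-2)**2 = 5*4 = 20)
E = 20
Z(u) = (7 + u)/(-2 + 2*u) (Z(u) = (7 + u)/(u + (u - 2)) = (7 + u)/(u + (-2 + u)) = (7 + u)/(-2 + 2*u))
E*136 + Z(-1) = 20*136 + (7 - 1)/(2*(-1 - 1)) = 2720 + (1/2)*6/(-2) = 2720 + (1/2)*(-1/2)*6 = 2720 - 3/2 = 5437/2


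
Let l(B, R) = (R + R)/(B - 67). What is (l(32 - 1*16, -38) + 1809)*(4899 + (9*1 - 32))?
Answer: 450225460/51 ≈ 8.8280e+6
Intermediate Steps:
l(B, R) = 2*R/(-67 + B) (l(B, R) = (2*R)/(-67 + B) = 2*R/(-67 + B))
(l(32 - 1*16, -38) + 1809)*(4899 + (9*1 - 32)) = (2*(-38)/(-67 + (32 - 1*16)) + 1809)*(4899 + (9*1 - 32)) = (2*(-38)/(-67 + (32 - 16)) + 1809)*(4899 + (9 - 32)) = (2*(-38)/(-67 + 16) + 1809)*(4899 - 23) = (2*(-38)/(-51) + 1809)*4876 = (2*(-38)*(-1/51) + 1809)*4876 = (76/51 + 1809)*4876 = (92335/51)*4876 = 450225460/51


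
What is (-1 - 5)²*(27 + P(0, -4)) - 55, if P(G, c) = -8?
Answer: 629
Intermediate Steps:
(-1 - 5)²*(27 + P(0, -4)) - 55 = (-1 - 5)²*(27 - 8) - 55 = (-6)²*19 - 55 = 36*19 - 55 = 684 - 55 = 629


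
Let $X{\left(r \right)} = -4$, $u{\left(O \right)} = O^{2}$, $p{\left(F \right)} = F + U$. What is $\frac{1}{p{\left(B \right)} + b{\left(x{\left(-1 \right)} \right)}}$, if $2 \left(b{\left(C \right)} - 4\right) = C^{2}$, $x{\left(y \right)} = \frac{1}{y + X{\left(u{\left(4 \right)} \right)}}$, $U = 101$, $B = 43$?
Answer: $\frac{50}{7401} \approx 0.0067558$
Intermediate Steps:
$p{\left(F \right)} = 101 + F$ ($p{\left(F \right)} = F + 101 = 101 + F$)
$x{\left(y \right)} = \frac{1}{-4 + y}$ ($x{\left(y \right)} = \frac{1}{y - 4} = \frac{1}{-4 + y}$)
$b{\left(C \right)} = 4 + \frac{C^{2}}{2}$
$\frac{1}{p{\left(B \right)} + b{\left(x{\left(-1 \right)} \right)}} = \frac{1}{\left(101 + 43\right) + \left(4 + \frac{\left(\frac{1}{-4 - 1}\right)^{2}}{2}\right)} = \frac{1}{144 + \left(4 + \frac{\left(\frac{1}{-5}\right)^{2}}{2}\right)} = \frac{1}{144 + \left(4 + \frac{\left(- \frac{1}{5}\right)^{2}}{2}\right)} = \frac{1}{144 + \left(4 + \frac{1}{2} \cdot \frac{1}{25}\right)} = \frac{1}{144 + \left(4 + \frac{1}{50}\right)} = \frac{1}{144 + \frac{201}{50}} = \frac{1}{\frac{7401}{50}} = \frac{50}{7401}$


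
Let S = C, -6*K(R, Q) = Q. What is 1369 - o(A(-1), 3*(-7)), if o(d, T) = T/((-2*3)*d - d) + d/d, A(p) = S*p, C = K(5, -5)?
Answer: 6858/5 ≈ 1371.6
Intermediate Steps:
K(R, Q) = -Q/6
C = ⅚ (C = -⅙*(-5) = ⅚ ≈ 0.83333)
S = ⅚ ≈ 0.83333
A(p) = 5*p/6
o(d, T) = 1 - T/(7*d) (o(d, T) = T/(-6*d - d) + 1 = T/((-7*d)) + 1 = T*(-1/(7*d)) + 1 = -T/(7*d) + 1 = 1 - T/(7*d))
1369 - o(A(-1), 3*(-7)) = 1369 - ((⅚)*(-1) - 3*(-7)/7)/((⅚)*(-1)) = 1369 - (-⅚ - ⅐*(-21))/(-⅚) = 1369 - (-6)*(-⅚ + 3)/5 = 1369 - (-6)*13/(5*6) = 1369 - 1*(-13/5) = 1369 + 13/5 = 6858/5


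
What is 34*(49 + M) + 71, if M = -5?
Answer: 1567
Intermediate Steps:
34*(49 + M) + 71 = 34*(49 - 5) + 71 = 34*44 + 71 = 1496 + 71 = 1567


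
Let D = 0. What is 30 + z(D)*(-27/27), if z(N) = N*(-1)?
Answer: 30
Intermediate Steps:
z(N) = -N
30 + z(D)*(-27/27) = 30 + (-1*0)*(-27/27) = 30 + 0*(-27*1/27) = 30 + 0*(-1) = 30 + 0 = 30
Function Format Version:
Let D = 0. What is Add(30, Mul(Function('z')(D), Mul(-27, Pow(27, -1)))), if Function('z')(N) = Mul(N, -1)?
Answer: 30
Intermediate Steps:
Function('z')(N) = Mul(-1, N)
Add(30, Mul(Function('z')(D), Mul(-27, Pow(27, -1)))) = Add(30, Mul(Mul(-1, 0), Mul(-27, Pow(27, -1)))) = Add(30, Mul(0, Mul(-27, Rational(1, 27)))) = Add(30, Mul(0, -1)) = Add(30, 0) = 30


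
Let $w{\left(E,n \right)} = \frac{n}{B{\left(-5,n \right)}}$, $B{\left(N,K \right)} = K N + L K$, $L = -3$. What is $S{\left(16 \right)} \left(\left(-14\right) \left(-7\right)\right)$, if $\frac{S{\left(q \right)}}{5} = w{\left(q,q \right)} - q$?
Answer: $- \frac{31605}{4} \approx -7901.3$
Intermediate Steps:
$B{\left(N,K \right)} = - 3 K + K N$ ($B{\left(N,K \right)} = K N - 3 K = - 3 K + K N$)
$w{\left(E,n \right)} = - \frac{1}{8}$ ($w{\left(E,n \right)} = \frac{n}{n \left(-3 - 5\right)} = \frac{n}{n \left(-8\right)} = \frac{n}{\left(-8\right) n} = n \left(- \frac{1}{8 n}\right) = - \frac{1}{8}$)
$S{\left(q \right)} = - \frac{5}{8} - 5 q$ ($S{\left(q \right)} = 5 \left(- \frac{1}{8} - q\right) = - \frac{5}{8} - 5 q$)
$S{\left(16 \right)} \left(\left(-14\right) \left(-7\right)\right) = \left(- \frac{5}{8} - 80\right) \left(\left(-14\right) \left(-7\right)\right) = \left(- \frac{5}{8} - 80\right) 98 = \left(- \frac{645}{8}\right) 98 = - \frac{31605}{4}$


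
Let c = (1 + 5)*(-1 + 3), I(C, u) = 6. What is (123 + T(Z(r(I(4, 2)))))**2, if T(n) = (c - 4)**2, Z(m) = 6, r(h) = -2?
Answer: 34969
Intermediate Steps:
c = 12 (c = 6*2 = 12)
T(n) = 64 (T(n) = (12 - 4)**2 = 8**2 = 64)
(123 + T(Z(r(I(4, 2)))))**2 = (123 + 64)**2 = 187**2 = 34969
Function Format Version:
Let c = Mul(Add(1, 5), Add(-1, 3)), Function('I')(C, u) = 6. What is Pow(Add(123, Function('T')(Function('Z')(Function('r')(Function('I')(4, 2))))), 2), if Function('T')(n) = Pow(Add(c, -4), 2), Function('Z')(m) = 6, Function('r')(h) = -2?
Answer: 34969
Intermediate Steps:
c = 12 (c = Mul(6, 2) = 12)
Function('T')(n) = 64 (Function('T')(n) = Pow(Add(12, -4), 2) = Pow(8, 2) = 64)
Pow(Add(123, Function('T')(Function('Z')(Function('r')(Function('I')(4, 2))))), 2) = Pow(Add(123, 64), 2) = Pow(187, 2) = 34969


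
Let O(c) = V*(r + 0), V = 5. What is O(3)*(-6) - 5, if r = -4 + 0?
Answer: 115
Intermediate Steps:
r = -4
O(c) = -20 (O(c) = 5*(-4 + 0) = 5*(-4) = -20)
O(3)*(-6) - 5 = -20*(-6) - 5 = 120 - 5 = 115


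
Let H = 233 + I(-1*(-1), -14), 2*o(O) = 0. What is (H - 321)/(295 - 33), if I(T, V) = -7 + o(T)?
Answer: -95/262 ≈ -0.36260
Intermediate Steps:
o(O) = 0 (o(O) = (½)*0 = 0)
I(T, V) = -7 (I(T, V) = -7 + 0 = -7)
H = 226 (H = 233 - 7 = 226)
(H - 321)/(295 - 33) = (226 - 321)/(295 - 33) = -95/262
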